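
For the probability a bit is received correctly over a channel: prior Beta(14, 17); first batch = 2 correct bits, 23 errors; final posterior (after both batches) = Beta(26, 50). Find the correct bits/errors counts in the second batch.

10 correct bits and 10 errors

Sequential conjugate updates are equivalent to a single update on the pooled data, so total successes = posterior α − prior α and total failures = posterior β − prior β.
Total across both batches: 26−14=12 correct bits, 50−17=33 errors.
Subtract the first batch: 12−2=10 correct bits and 33−23=10 errors.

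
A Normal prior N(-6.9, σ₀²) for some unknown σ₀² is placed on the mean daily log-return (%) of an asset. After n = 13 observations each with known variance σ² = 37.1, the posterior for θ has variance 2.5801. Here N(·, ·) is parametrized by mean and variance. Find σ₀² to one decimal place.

For the Normal–Normal model with known σ², precisions add: τ_n = τ₀ + n/σ².
So 1/σ₀² = 1/2.5801 − 13/37.1 = 0.387582 − 0.350404 = 0.037178.
Hence σ₀² = 1/0.037178 ≈ 26.9.

σ₀² = 26.9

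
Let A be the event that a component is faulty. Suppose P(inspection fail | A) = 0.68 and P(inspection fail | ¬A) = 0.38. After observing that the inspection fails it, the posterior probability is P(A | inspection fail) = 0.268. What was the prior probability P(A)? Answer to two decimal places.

Bayes' rule in odds form gives O(A|E) = O(A)·[P(E|A)/P(E|¬A)], hence O(A) = O(A|E)/LR.
Posterior odds = 0.268/(1−0.268) = 0.3661. LR = 0.68/0.38 = 1.7895.
Prior odds = 0.3661/1.7895 = 0.2046, so P(A) = 0.2046/(1+0.2046) ≈ 0.17.

P(A) = 0.17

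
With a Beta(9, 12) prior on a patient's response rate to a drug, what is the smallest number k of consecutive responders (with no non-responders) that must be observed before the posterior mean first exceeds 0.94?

k = 180

After k responders and 0 non-responders the posterior is Beta(9+k, 12), with mean (9+k)/(9+12+k).
Set (9+k)/(21+k) > 0.94 and solve: k > (0.94·21 − 9)/(1 − 0.94) = 179.000.
The smallest integer exceeding 179.000 is 180.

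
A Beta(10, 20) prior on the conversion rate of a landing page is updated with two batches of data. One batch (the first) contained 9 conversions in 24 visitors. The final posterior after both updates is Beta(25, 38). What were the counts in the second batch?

6 conversions and 3 bounces

Because Beta–binomial updating is additive in the counts, the combined data contributed (α_post−α_prior, β_post−β_prior) successes and failures.
Total across both batches: 25−10=15 conversions, 38−20=18 bounces.
Subtract the first batch: 15−9=6 conversions and 18−15=3 bounces.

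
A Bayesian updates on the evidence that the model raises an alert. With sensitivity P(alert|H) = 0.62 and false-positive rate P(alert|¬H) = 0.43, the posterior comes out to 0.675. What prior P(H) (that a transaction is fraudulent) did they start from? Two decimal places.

P(H) = 0.59

Bayes' rule in odds form gives O(H|E) = O(H)·[P(E|H)/P(E|¬H)], hence O(H) = O(H|E)/LR.
Posterior odds = 0.675/(1−0.675) = 2.0769. LR = 0.62/0.43 = 1.4419.
Prior odds = 2.0769/1.4419 = 1.4404, so P(H) = 1.4404/(1+1.4404) ≈ 0.59.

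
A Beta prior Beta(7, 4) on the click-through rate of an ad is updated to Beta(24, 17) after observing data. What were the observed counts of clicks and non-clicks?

A Beta(α, β) prior with s successes and f failures in binomial data gives a Beta(α+s, β+f) posterior.
Match parameters: s=24−7=17, f=17−4=13.

17 clicks and 13 non-clicks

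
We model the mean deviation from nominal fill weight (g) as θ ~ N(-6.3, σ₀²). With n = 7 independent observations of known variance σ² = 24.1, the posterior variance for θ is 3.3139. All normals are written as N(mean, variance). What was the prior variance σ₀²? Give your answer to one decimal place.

σ₀² = 88.5

Posterior precision equals prior precision plus data precision: 1/σ_n² = 1/σ₀² + n/σ².
So 1/σ₀² = 1/3.3139 − 7/24.1 = 0.301759 − 0.290456 = 0.011303.
Hence σ₀² = 1/0.011303 ≈ 88.5.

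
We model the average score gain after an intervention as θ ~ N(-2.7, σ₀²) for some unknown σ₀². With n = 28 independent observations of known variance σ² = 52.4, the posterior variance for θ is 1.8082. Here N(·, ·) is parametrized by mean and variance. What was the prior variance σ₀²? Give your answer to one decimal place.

For the Normal–Normal model with known σ², precisions add: τ_n = τ₀ + n/σ².
So 1/σ₀² = 1/1.8082 − 28/52.4 = 0.553036 − 0.534351 = 0.018685.
Hence σ₀² = 1/0.018685 ≈ 53.5.

σ₀² = 53.5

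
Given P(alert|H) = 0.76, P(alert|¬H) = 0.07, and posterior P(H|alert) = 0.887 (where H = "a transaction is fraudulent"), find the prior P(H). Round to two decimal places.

Bayes' rule in odds form gives O(H|E) = O(H)·[P(E|H)/P(E|¬H)], hence O(H) = O(H|E)/LR.
Posterior odds = 0.887/(1−0.887) = 7.8496. LR = 0.76/0.07 = 10.8571.
Prior odds = 7.8496/10.8571 = 0.7230, so P(H) = 0.7230/(1+0.7230) ≈ 0.42.

P(H) = 0.42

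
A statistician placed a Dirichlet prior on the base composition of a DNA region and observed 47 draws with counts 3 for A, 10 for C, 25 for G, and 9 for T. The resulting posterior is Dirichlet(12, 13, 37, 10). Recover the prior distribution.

Dirichlet(9, 3, 12, 1)

For a Dirichlet(α) prior with multinomial counts c, the posterior is Dirichlet(α + c) componentwise.
Subtract each count from the matching posterior parameter: 12−3=9, 13−10=3, 37−25=12, 10−9=1.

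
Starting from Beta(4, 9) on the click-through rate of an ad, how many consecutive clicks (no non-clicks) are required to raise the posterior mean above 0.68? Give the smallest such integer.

k = 16

After k clicks and 0 non-clicks the posterior is Beta(4+k, 9), with mean (4+k)/(4+9+k).
Set (4+k)/(13+k) > 0.68 and solve: k > (0.68·13 − 4)/(1 − 0.68) = 15.125.
The smallest integer exceeding 15.125 is 16.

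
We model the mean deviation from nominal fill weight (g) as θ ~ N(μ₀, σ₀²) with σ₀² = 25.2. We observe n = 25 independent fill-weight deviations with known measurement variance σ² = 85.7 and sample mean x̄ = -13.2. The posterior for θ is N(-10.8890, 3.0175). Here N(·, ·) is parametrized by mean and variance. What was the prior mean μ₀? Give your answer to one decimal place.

The posterior mean is a precision-weighted average: μ_n = (τ₀μ₀ + τ_data·x̄)/(τ₀+τ_data), with τ₀=1/σ₀² and τ_data=n/σ².
Here τ₀ = 1/25.2 = 0.039683 and τ_data = 25/85.7 = 0.291715, so τ_n = 0.331398.
Rearranging for μ₀: μ₀ = (μ_n·τ_n − τ_data·x̄)/τ₀ = (-10.8890·0.331398 − 0.291715·-13.2) / 0.039683 = 0.242045/0.039683 ≈ 6.1.

μ₀ = 6.1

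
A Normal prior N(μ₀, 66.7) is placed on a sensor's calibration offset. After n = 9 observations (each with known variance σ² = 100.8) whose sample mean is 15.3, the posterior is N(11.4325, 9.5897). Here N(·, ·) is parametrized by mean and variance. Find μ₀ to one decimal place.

μ₀ = -11.6

The posterior mean is a precision-weighted average: μ_n = (τ₀μ₀ + τ_data·x̄)/(τ₀+τ_data), with τ₀=1/σ₀² and τ_data=n/σ².
Here τ₀ = 1/66.7 = 0.014993 and τ_data = 9/100.8 = 0.089286, so τ_n = 0.104279.
Rearranging for μ₀: μ₀ = (μ_n·τ_n − τ_data·x̄)/τ₀ = (11.4325·0.104279 − 0.089286·15.3) / 0.014993 = -0.173906/0.014993 ≈ -11.6.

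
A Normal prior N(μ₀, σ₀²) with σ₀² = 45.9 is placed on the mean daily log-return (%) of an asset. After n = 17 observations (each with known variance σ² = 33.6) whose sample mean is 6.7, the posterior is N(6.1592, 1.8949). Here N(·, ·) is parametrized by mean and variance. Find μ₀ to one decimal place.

The posterior mean is a precision-weighted average: μ_n = (τ₀μ₀ + τ_data·x̄)/(τ₀+τ_data), with τ₀=1/σ₀² and τ_data=n/σ².
Here τ₀ = 1/45.9 = 0.021786 and τ_data = 17/33.6 = 0.505952, so τ_n = 0.527738.
Rearranging for μ₀: μ₀ = (μ_n·τ_n − τ_data·x̄)/τ₀ = (6.1592·0.527738 − 0.505952·6.7) / 0.021786 = -0.139435/0.021786 ≈ -6.4.

μ₀ = -6.4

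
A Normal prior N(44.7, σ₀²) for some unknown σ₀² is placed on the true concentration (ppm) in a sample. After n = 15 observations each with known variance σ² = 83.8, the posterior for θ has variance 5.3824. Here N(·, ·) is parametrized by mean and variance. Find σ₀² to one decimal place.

σ₀² = 147.2

Posterior precision equals prior precision plus data precision: 1/σ_n² = 1/σ₀² + n/σ².
So 1/σ₀² = 1/5.3824 − 15/83.8 = 0.185791 − 0.178998 = 0.006793.
Hence σ₀² = 1/0.006793 ≈ 147.2.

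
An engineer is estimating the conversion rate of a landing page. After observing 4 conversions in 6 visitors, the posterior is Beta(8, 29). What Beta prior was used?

A Beta(a, b) prior with s successes and f failures in binomial data gives a Beta(a+s, b+f) posterior.
Subtract the data counts: 8−4=4, 29−2=27.

Beta(4, 27)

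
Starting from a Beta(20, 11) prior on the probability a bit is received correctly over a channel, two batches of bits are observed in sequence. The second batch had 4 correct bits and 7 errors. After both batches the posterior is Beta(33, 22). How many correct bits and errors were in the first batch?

9 correct bits and 4 errors

Sequential conjugate updates are equivalent to a single update on the pooled data, so total successes = posterior α − prior α and total failures = posterior β − prior β.
Total across both batches: 33−20=13 correct bits, 22−11=11 errors.
Subtract the second batch: 13−4=9 correct bits and 11−7=4 errors.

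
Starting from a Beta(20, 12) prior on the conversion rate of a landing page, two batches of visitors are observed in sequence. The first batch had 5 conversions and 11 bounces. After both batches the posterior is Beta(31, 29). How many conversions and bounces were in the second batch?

Because Beta–binomial updating is additive in the counts, the combined data contributed (α_post−α_prior, β_post−β_prior) successes and failures.
Total across both batches: 31−20=11 conversions, 29−12=17 bounces.
Subtract the first batch: 11−5=6 conversions and 17−11=6 bounces.

6 conversions and 6 bounces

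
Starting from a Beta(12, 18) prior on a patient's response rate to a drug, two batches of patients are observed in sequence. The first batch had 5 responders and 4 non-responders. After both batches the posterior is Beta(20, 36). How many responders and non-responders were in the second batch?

Because Beta–binomial updating is additive in the counts, the combined data contributed (α_post−α_prior, β_post−β_prior) successes and failures.
Total across both batches: 20−12=8 responders, 36−18=18 non-responders.
Subtract the first batch: 8−5=3 responders and 18−4=14 non-responders.

3 responders and 14 non-responders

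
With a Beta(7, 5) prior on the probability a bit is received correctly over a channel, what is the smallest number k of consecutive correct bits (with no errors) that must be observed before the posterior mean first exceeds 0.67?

After k correct bits and 0 errors the posterior is Beta(7+k, 5), with mean (7+k)/(7+5+k).
Set (7+k)/(12+k) > 0.67 and solve: k > (0.67·12 − 7)/(1 − 0.67) = 3.152.
The smallest integer exceeding 3.152 is 4.

k = 4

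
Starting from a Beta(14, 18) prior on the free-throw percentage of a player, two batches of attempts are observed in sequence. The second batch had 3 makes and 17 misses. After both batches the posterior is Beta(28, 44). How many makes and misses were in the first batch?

11 makes and 9 misses

Because Beta–binomial updating is additive in the counts, the combined data contributed (α_post−α_prior, β_post−β_prior) successes and failures.
Total across both batches: 28−14=14 makes, 44−18=26 misses.
Subtract the second batch: 14−3=11 makes and 26−17=9 misses.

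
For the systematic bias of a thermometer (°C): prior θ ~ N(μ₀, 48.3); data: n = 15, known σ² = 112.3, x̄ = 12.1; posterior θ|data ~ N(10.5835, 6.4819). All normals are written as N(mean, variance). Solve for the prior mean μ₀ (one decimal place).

μ₀ = 0.8

The posterior mean is a precision-weighted average: μ_n = (τ₀μ₀ + τ_data·x̄)/(τ₀+τ_data), with τ₀=1/σ₀² and τ_data=n/σ².
Here τ₀ = 1/48.3 = 0.020704 and τ_data = 15/112.3 = 0.133571, so τ_n = 0.154275.
Rearranging for μ₀: μ₀ = (μ_n·τ_n − τ_data·x̄)/τ₀ = (10.5835·0.154275 − 0.133571·12.1) / 0.020704 = 0.016560/0.020704 ≈ 0.8.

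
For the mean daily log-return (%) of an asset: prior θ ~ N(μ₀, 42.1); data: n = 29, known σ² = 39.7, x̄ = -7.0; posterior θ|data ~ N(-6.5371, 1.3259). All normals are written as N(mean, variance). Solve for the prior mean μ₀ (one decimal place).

With known observation variance, the Normal–Normal posterior has precision τ_n = τ₀ + n/σ² and mean μ_n = (τ₀μ₀ + (n/σ²)x̄)/τ_n.
Here τ₀ = 1/42.1 = 0.023753 and τ_data = 29/39.7 = 0.730479, so τ_n = 0.754232.
Rearranging for μ₀: μ₀ = (μ_n·τ_n − τ_data·x̄)/τ₀ = (-6.5371·0.754232 − 0.730479·-7.0) / 0.023753 = 0.182863/0.023753 ≈ 7.7.

μ₀ = 7.7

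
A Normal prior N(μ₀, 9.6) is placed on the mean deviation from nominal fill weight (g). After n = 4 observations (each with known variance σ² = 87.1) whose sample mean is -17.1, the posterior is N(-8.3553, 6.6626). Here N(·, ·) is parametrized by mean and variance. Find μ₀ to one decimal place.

With known observation variance, the Normal–Normal posterior has precision τ_n = τ₀ + n/σ² and mean μ_n = (τ₀μ₀ + (n/σ²)x̄)/τ_n.
Here τ₀ = 1/9.6 = 0.104167 and τ_data = 4/87.1 = 0.045924, so τ_n = 0.150091.
Rearranging for μ₀: μ₀ = (μ_n·τ_n − τ_data·x̄)/τ₀ = (-8.3553·0.150091 − 0.045924·-17.1) / 0.104167 = -0.468755/0.104167 ≈ -4.5.

μ₀ = -4.5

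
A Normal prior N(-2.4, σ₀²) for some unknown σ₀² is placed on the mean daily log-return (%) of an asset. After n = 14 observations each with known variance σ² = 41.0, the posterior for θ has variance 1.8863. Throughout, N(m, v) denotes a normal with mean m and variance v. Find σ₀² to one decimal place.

σ₀² = 5.3

For the Normal–Normal model with known σ², precisions add: τ_n = τ₀ + n/σ².
So 1/σ₀² = 1/1.8863 − 14/41.0 = 0.530138 − 0.341463 = 0.188675.
Hence σ₀² = 1/0.188675 ≈ 5.3.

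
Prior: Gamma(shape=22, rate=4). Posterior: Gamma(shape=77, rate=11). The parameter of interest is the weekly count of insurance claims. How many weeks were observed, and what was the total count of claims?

n = 7 weeks with total 55 claims

Gamma–Poisson conjugacy: posterior shape = α + Σxᵢ, posterior rate = β + n.
Matching: Σxᵢ = 77 − 22 = 55 and n = 11 − 4 = 7.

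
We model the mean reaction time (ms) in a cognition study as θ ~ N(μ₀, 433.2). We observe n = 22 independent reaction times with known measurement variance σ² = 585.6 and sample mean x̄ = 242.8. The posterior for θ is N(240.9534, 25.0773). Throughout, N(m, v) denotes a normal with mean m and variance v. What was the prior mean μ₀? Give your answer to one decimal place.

With known observation variance, the Normal–Normal posterior has precision τ_n = τ₀ + n/σ² and mean μ_n = (τ₀μ₀ + (n/σ²)x̄)/τ_n.
Here τ₀ = 1/433.2 = 0.002308 and τ_data = 22/585.6 = 0.037568, so τ_n = 0.039876.
Rearranging for μ₀: μ₀ = (μ_n·τ_n − τ_data·x̄)/τ₀ = (240.9534·0.039876 − 0.037568·242.8) / 0.002308 = 0.486747/0.002308 ≈ 210.9.

μ₀ = 210.9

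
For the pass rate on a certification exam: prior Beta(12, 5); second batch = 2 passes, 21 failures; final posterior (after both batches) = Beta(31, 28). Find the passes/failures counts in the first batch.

17 passes and 2 failures

Because Beta–binomial updating is additive in the counts, the combined data contributed (α_post−α_prior, β_post−β_prior) successes and failures.
Total across both batches: 31−12=19 passes, 28−5=23 failures.
Subtract the second batch: 19−2=17 passes and 23−21=2 failures.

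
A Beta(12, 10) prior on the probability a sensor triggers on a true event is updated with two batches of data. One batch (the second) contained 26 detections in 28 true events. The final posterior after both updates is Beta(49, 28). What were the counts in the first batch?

Sequential conjugate updates are equivalent to a single update on the pooled data, so total successes = posterior α − prior α and total failures = posterior β − prior β.
Total across both batches: 49−12=37 detections, 28−10=18 misses.
Subtract the second batch: 37−26=11 detections and 18−2=16 misses.

11 detections and 16 misses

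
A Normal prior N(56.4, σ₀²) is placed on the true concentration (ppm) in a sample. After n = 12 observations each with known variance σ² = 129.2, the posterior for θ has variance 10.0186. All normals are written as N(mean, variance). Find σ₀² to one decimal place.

For the Normal–Normal model with known σ², precisions add: τ_n = τ₀ + n/σ².
So 1/σ₀² = 1/10.0186 − 12/129.2 = 0.099814 − 0.092879 = 0.006935.
Hence σ₀² = 1/0.006935 ≈ 144.2.

σ₀² = 144.2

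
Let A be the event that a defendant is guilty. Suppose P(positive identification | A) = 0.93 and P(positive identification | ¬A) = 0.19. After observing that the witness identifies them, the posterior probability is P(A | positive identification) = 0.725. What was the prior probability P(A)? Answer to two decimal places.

Bayes' rule in odds form gives O(A|E) = O(A)·[P(E|A)/P(E|¬A)], hence O(A) = O(A|E)/LR.
Posterior odds = 0.725/(1−0.725) = 2.6364. LR = 0.93/0.19 = 4.8947.
Prior odds = 2.6364/4.8947 = 0.5386, so P(A) = 0.5386/(1+0.5386) ≈ 0.35.

P(A) = 0.35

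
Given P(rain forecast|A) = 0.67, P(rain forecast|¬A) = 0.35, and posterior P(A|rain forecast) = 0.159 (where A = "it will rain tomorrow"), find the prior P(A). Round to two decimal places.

Bayes' rule in odds form gives O(A|E) = O(A)·[P(E|A)/P(E|¬A)], hence O(A) = O(A|E)/LR.
Posterior odds = 0.159/(1−0.159) = 0.1891. LR = 0.67/0.35 = 1.9143.
Prior odds = 0.1891/1.9143 = 0.0988, so P(A) = 0.0988/(1+0.0988) ≈ 0.09.

P(A) = 0.09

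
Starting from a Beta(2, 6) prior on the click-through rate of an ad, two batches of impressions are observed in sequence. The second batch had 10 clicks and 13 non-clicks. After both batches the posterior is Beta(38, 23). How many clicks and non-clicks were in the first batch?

Sequential conjugate updates are equivalent to a single update on the pooled data, so total successes = posterior α − prior α and total failures = posterior β − prior β.
Total across both batches: 38−2=36 clicks, 23−6=17 non-clicks.
Subtract the second batch: 36−10=26 clicks and 17−13=4 non-clicks.

26 clicks and 4 non-clicks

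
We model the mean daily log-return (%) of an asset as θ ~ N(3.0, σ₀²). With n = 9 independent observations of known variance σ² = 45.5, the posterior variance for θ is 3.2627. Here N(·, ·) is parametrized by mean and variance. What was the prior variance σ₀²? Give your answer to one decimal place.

σ₀² = 9.2

For the Normal–Normal model with known σ², precisions add: τ_n = τ₀ + n/σ².
So 1/σ₀² = 1/3.2627 − 9/45.5 = 0.306495 − 0.197802 = 0.108693.
Hence σ₀² = 1/0.108693 ≈ 9.2.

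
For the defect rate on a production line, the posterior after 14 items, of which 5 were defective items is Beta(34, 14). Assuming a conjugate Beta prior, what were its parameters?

Under Beta–binomial conjugacy the posterior parameters are (α+s, β+f).
So α = 34 − 5 = 29 and β = 14 − 9 = 5.

Beta(29, 5)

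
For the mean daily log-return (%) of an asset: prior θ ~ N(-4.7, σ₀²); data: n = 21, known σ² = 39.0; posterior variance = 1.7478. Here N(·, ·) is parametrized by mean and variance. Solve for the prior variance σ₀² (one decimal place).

σ₀² = 29.7

For the Normal–Normal model with known σ², precisions add: τ_n = τ₀ + n/σ².
So 1/σ₀² = 1/1.7478 − 21/39.0 = 0.572148 − 0.538462 = 0.033686.
Hence σ₀² = 1/0.033686 ≈ 29.7.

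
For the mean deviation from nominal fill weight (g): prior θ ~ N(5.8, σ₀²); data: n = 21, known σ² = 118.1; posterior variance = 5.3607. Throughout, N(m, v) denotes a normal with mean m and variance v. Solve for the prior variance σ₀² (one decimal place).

σ₀² = 114.6

For the Normal–Normal model with known σ², precisions add: τ_n = τ₀ + n/σ².
So 1/σ₀² = 1/5.3607 − 21/118.1 = 0.186543 − 0.177815 = 0.008728.
Hence σ₀² = 1/0.008728 ≈ 114.6.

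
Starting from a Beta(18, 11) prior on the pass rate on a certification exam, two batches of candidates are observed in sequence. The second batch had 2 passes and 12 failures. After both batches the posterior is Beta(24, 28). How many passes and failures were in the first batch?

Sequential conjugate updates are equivalent to a single update on the pooled data, so total successes = posterior α − prior α and total failures = posterior β − prior β.
Total across both batches: 24−18=6 passes, 28−11=17 failures.
Subtract the second batch: 6−2=4 passes and 17−12=5 failures.

4 passes and 5 failures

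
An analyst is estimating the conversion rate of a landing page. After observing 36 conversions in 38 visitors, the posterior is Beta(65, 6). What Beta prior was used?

Beta(29, 4)

Under Beta–binomial conjugacy the posterior parameters are (α+s, β+f).
Subtract the data counts: 65−36=29, 6−2=4.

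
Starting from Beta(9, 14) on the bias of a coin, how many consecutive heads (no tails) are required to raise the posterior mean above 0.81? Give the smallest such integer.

After k heads and 0 tails the posterior is Beta(9+k, 14), with mean (9+k)/(9+14+k).
Set (9+k)/(23+k) > 0.81 and solve: k > (0.81·23 − 9)/(1 − 0.81) = 50.684.
The smallest integer exceeding 50.684 is 51.

k = 51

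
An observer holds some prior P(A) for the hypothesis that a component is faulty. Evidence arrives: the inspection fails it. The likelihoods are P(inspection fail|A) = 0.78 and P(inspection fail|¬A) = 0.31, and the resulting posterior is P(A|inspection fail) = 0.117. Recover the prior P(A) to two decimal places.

P(A) = 0.05

Bayes' rule in odds form gives O(A|E) = O(A)·[P(E|A)/P(E|¬A)], hence O(A) = O(A|E)/LR.
Posterior odds = 0.117/(1−0.117) = 0.1325. LR = 0.78/0.31 = 2.5161.
Prior odds = 0.1325/2.5161 = 0.0527, so P(A) = 0.0527/(1+0.0527) ≈ 0.05.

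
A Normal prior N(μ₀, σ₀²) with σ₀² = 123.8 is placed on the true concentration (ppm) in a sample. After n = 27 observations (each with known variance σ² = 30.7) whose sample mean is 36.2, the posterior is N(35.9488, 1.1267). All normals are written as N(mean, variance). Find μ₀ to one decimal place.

μ₀ = 8.6

The posterior mean is a precision-weighted average: μ_n = (τ₀μ₀ + τ_data·x̄)/(τ₀+τ_data), with τ₀=1/σ₀² and τ_data=n/σ².
Here τ₀ = 1/123.8 = 0.008078 and τ_data = 27/30.7 = 0.879479, so τ_n = 0.887557.
Rearranging for μ₀: μ₀ = (μ_n·τ_n − τ_data·x̄)/τ₀ = (35.9488·0.887557 − 0.879479·36.2) / 0.008078 = 0.069469/0.008078 ≈ 8.6.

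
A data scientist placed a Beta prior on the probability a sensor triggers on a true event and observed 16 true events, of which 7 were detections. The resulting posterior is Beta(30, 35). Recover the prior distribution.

Beta(23, 26)

Under Beta–binomial conjugacy the posterior parameters are (a+s, b+f).
Subtract the data counts: 30−7=23, 35−9=26.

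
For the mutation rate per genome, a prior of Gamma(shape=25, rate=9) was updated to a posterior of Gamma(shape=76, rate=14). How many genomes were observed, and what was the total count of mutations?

n = 5 genomes with total 51 mutations

Gamma–Poisson conjugacy: posterior shape = α + Σxᵢ, posterior rate = β + n.
Matching: Σxᵢ = 76 − 25 = 51 and n = 14 − 9 = 5.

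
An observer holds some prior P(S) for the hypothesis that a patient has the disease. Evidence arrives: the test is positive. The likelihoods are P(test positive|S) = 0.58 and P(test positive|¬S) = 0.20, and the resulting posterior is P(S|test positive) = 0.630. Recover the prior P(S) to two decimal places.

P(S) = 0.37

Bayes' rule in odds form gives O(S|E) = O(S)·[P(E|S)/P(E|¬S)], hence O(S) = O(S|E)/LR.
Posterior odds = 0.630/(1−0.630) = 1.7027. LR = 0.58/0.20 = 2.9000.
Prior odds = 1.7027/2.9000 = 0.5871, so P(S) = 0.5871/(1+0.5871) ≈ 0.37.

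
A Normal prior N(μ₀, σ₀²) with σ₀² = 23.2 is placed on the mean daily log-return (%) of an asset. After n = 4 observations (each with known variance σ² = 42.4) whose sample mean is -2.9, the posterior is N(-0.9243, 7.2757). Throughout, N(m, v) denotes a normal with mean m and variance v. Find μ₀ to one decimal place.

With known observation variance, the Normal–Normal posterior has precision τ_n = τ₀ + n/σ² and mean μ_n = (τ₀μ₀ + (n/σ²)x̄)/τ_n.
Here τ₀ = 1/23.2 = 0.043103 and τ_data = 4/42.4 = 0.094340, so τ_n = 0.137443.
Rearranging for μ₀: μ₀ = (μ_n·τ_n − τ_data·x̄)/τ₀ = (-0.9243·0.137443 − 0.094340·-2.9) / 0.043103 = 0.146547/0.043103 ≈ 3.4.

μ₀ = 3.4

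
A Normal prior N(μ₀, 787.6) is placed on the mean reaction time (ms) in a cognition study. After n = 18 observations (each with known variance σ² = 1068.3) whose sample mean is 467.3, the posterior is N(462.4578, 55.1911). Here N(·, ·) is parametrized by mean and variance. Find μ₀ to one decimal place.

The posterior mean is a precision-weighted average: μ_n = (τ₀μ₀ + τ_data·x̄)/(τ₀+τ_data), with τ₀=1/σ₀² and τ_data=n/σ².
Here τ₀ = 1/787.6 = 0.001270 and τ_data = 18/1068.3 = 0.016849, so τ_n = 0.018119.
Rearranging for μ₀: μ₀ = (μ_n·τ_n − τ_data·x̄)/τ₀ = (462.4578·0.018119 − 0.016849·467.3) / 0.001270 = 0.505735/0.001270 ≈ 398.2.

μ₀ = 398.2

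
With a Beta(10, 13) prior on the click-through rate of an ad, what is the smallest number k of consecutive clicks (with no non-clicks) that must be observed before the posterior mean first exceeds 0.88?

After k clicks and 0 non-clicks the posterior is Beta(10+k, 13), with mean (10+k)/(10+13+k).
Set (10+k)/(23+k) > 0.88 and solve: k > (0.88·23 − 10)/(1 − 0.88) = 85.333.
The smallest integer exceeding 85.333 is 86.

k = 86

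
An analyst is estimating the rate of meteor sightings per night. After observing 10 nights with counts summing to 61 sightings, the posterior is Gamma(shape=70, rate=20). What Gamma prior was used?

Gamma(shape=9, rate=10)

Gamma–Poisson conjugacy: posterior shape = α + Σxᵢ, posterior rate = β + n.
So α = 70 − 61 = 9 and β = 20 − 10 = 10.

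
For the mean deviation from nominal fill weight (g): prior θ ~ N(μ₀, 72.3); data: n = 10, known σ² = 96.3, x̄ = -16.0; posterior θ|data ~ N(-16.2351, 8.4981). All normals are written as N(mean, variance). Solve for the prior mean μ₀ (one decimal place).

The posterior mean is a precision-weighted average: μ_n = (τ₀μ₀ + τ_data·x̄)/(τ₀+τ_data), with τ₀=1/σ₀² and τ_data=n/σ².
Here τ₀ = 1/72.3 = 0.013831 and τ_data = 10/96.3 = 0.103842, so τ_n = 0.117673.
Rearranging for μ₀: μ₀ = (μ_n·τ_n − τ_data·x̄)/τ₀ = (-16.2351·0.117673 − 0.103842·-16.0) / 0.013831 = -0.248961/0.013831 ≈ -18.0.

μ₀ = -18.0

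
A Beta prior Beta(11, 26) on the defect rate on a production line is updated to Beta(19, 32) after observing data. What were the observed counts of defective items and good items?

8 defective items and 6 good items

A Beta(α, β) prior with s successes and f failures in binomial data gives a Beta(α+s, β+f) posterior.
So s = 19 − 11 = 8 and f = 32 − 26 = 6.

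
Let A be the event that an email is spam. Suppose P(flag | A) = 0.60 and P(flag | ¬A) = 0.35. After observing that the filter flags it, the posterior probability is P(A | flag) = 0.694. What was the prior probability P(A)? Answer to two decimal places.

P(A) = 0.57

In odds form, posterior odds = prior odds × likelihood ratio, so prior odds = posterior odds ÷ LR.
Posterior odds = 0.694/(1−0.694) = 2.2680. LR = 0.60/0.35 = 1.7143.
Prior odds = 2.2680/1.7143 = 1.3230, so P(A) = 1.3230/(1+1.3230) ≈ 0.57.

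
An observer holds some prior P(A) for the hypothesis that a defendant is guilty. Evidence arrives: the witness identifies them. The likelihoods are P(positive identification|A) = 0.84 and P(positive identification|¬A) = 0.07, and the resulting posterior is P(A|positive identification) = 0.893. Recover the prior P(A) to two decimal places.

In odds form, posterior odds = prior odds × likelihood ratio, so prior odds = posterior odds ÷ LR.
Posterior odds = 0.893/(1−0.893) = 8.3458. LR = 0.84/0.07 = 12.0000.
Prior odds = 8.3458/12.0000 = 0.6955, so P(A) = 0.6955/(1+0.6955) ≈ 0.41.

P(A) = 0.41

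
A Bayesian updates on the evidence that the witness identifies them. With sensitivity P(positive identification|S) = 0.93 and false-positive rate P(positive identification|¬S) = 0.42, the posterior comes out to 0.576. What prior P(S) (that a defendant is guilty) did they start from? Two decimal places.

Bayes' rule in odds form gives O(S|E) = O(S)·[P(E|S)/P(E|¬S)], hence O(S) = O(S|E)/LR.
Posterior odds = 0.576/(1−0.576) = 1.3585. LR = 0.93/0.42 = 2.2143.
Prior odds = 1.3585/2.2143 = 0.6135, so P(S) = 0.6135/(1+0.6135) ≈ 0.38.

P(S) = 0.38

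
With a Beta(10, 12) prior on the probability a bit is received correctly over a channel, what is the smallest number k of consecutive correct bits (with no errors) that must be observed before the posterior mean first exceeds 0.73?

After k correct bits and 0 errors the posterior is Beta(10+k, 12), with mean (10+k)/(10+12+k).
Set (10+k)/(22+k) > 0.73 and solve: k > (0.73·22 − 10)/(1 − 0.73) = 22.444.
The smallest integer exceeding 22.444 is 23, and checking k=23: (33)/(45) = 0.7333 > 0.73.

k = 23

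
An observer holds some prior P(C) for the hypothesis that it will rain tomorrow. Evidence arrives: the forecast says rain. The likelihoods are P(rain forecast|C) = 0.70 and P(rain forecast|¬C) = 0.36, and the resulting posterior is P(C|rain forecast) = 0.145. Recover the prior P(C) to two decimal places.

P(C) = 0.08

Bayes' rule in odds form gives O(C|E) = O(C)·[P(E|C)/P(E|¬C)], hence O(C) = O(C|E)/LR.
Posterior odds = 0.145/(1−0.145) = 0.1696. LR = 0.70/0.36 = 1.9444.
Prior odds = 0.1696/1.9444 = 0.0872, so P(C) = 0.0872/(1+0.0872) ≈ 0.08.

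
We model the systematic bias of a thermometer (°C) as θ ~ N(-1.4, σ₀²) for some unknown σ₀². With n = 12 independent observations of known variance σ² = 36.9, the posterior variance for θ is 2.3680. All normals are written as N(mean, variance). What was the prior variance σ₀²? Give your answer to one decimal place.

σ₀² = 10.3

Posterior precision equals prior precision plus data precision: 1/σ_n² = 1/σ₀² + n/σ².
So 1/σ₀² = 1/2.3680 − 12/36.9 = 0.422297 − 0.325203 = 0.097094.
Hence σ₀² = 1/0.097094 ≈ 10.3.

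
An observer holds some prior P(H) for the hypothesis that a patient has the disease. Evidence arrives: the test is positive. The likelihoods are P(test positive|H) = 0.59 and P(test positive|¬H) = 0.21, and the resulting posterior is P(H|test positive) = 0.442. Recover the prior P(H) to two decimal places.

P(H) = 0.22

Bayes' rule in odds form gives O(H|E) = O(H)·[P(E|H)/P(E|¬H)], hence O(H) = O(H|E)/LR.
Posterior odds = 0.442/(1−0.442) = 0.7921. LR = 0.59/0.21 = 2.8095.
Prior odds = 0.7921/2.8095 = 0.2819, so P(H) = 0.2819/(1+0.2819) ≈ 0.22.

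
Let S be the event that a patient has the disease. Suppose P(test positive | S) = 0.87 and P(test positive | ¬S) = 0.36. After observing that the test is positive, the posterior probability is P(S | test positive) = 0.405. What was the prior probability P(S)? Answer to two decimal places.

In odds form, posterior odds = prior odds × likelihood ratio, so prior odds = posterior odds ÷ LR.
Posterior odds = 0.405/(1−0.405) = 0.6807. LR = 0.87/0.36 = 2.4167.
Prior odds = 0.6807/2.4167 = 0.2817, so P(S) = 0.2817/(1+0.2817) ≈ 0.22.

P(S) = 0.22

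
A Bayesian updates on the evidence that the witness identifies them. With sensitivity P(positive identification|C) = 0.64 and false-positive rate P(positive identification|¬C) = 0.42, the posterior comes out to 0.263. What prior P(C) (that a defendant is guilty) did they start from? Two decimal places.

Bayes' rule in odds form gives O(C|E) = O(C)·[P(E|C)/P(E|¬C)], hence O(C) = O(C|E)/LR.
Posterior odds = 0.263/(1−0.263) = 0.3569. LR = 0.64/0.42 = 1.5238.
Prior odds = 0.3569/1.5238 = 0.2342, so P(C) = 0.2342/(1+0.2342) ≈ 0.19.

P(C) = 0.19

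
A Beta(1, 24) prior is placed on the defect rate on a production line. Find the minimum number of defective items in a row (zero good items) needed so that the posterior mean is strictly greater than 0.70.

k = 56

After k defective items and 0 good items the posterior is Beta(1+k, 24), with mean (1+k)/(1+24+k).
Set (1+k)/(25+k) > 0.70 and solve: k > (0.70·25 − 1)/(1 − 0.70) = 55.000.
The smallest integer exceeding 55.000 is 56.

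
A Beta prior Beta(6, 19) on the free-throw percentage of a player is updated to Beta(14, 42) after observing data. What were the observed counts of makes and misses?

Beta is conjugate to the binomial likelihood: posterior = Beta(a+s, b+f).
So s = 14 − 6 = 8 and f = 42 − 19 = 23.

8 makes and 23 misses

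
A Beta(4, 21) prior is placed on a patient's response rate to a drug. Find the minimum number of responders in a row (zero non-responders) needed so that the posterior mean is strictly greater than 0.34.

After k responders and 0 non-responders the posterior is Beta(4+k, 21), with mean (4+k)/(4+21+k).
Set (4+k)/(25+k) > 0.34 and solve: k > (0.34·25 − 4)/(1 − 0.34) = 6.818.
The smallest integer exceeding 6.818 is 7, and checking k=7: (11)/(32) = 0.3438 > 0.34.

k = 7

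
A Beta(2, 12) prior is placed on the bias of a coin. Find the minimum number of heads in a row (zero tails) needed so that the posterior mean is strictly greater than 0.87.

k = 79

After k heads and 0 tails the posterior is Beta(2+k, 12), with mean (2+k)/(2+12+k).
Set (2+k)/(14+k) > 0.87 and solve: k > (0.87·14 − 2)/(1 − 0.87) = 78.308.
The smallest integer exceeding 78.308 is 79.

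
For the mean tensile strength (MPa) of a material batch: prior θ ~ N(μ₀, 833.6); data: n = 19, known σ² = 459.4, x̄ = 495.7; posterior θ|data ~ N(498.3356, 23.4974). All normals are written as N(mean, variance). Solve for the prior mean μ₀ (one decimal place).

With known observation variance, the Normal–Normal posterior has precision τ_n = τ₀ + n/σ² and mean μ_n = (τ₀μ₀ + (n/σ²)x̄)/τ_n.
Here τ₀ = 1/833.6 = 0.001200 and τ_data = 19/459.4 = 0.041358, so τ_n = 0.042558.
Rearranging for μ₀: μ₀ = (μ_n·τ_n − τ_data·x̄)/τ₀ = (498.3356·0.042558 − 0.041358·495.7) / 0.001200 = 0.707006/0.001200 ≈ 589.2.

μ₀ = 589.2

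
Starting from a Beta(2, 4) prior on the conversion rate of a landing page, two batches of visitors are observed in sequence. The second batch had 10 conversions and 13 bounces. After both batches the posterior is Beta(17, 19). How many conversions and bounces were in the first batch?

Because Beta–binomial updating is additive in the counts, the combined data contributed (α_post−α_prior, β_post−β_prior) successes and failures.
Total across both batches: 17−2=15 conversions, 19−4=15 bounces.
Subtract the second batch: 15−10=5 conversions and 15−13=2 bounces.

5 conversions and 2 bounces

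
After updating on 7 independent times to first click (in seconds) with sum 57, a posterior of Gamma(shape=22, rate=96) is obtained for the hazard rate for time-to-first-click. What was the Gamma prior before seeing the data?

Gamma–exponential conjugacy: posterior shape = α + n, posterior rate = β + Σtᵢ.
So α = 22 − 7 = 15 and β = 96 − 57 = 39.

Gamma(shape=15, rate=39)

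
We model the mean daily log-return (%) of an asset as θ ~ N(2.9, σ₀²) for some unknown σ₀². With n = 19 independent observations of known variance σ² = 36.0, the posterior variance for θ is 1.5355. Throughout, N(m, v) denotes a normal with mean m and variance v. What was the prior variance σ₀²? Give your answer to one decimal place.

For the Normal–Normal model with known σ², precisions add: τ_n = τ₀ + n/σ².
So 1/σ₀² = 1/1.5355 − 19/36.0 = 0.651254 − 0.527778 = 0.123476.
Hence σ₀² = 1/0.123476 ≈ 8.1.

σ₀² = 8.1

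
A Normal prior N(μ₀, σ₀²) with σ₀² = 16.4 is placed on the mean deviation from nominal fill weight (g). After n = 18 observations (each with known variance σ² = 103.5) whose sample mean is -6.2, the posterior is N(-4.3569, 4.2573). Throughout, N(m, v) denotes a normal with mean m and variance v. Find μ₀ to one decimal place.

μ₀ = 0.9

With known observation variance, the Normal–Normal posterior has precision τ_n = τ₀ + n/σ² and mean μ_n = (τ₀μ₀ + (n/σ²)x̄)/τ_n.
Here τ₀ = 1/16.4 = 0.060976 and τ_data = 18/103.5 = 0.173913, so τ_n = 0.234889.
Rearranging for μ₀: μ₀ = (μ_n·τ_n − τ_data·x̄)/τ₀ = (-4.3569·0.234889 − 0.173913·-6.2) / 0.060976 = 0.054873/0.060976 ≈ 0.9.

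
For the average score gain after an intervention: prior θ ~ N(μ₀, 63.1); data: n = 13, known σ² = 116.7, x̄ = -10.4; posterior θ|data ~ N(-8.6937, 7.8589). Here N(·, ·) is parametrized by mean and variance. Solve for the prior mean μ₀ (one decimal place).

μ₀ = 3.3

With known observation variance, the Normal–Normal posterior has precision τ_n = τ₀ + n/σ² and mean μ_n = (τ₀μ₀ + (n/σ²)x̄)/τ_n.
Here τ₀ = 1/63.1 = 0.015848 and τ_data = 13/116.7 = 0.111397, so τ_n = 0.127245.
Rearranging for μ₀: μ₀ = (μ_n·τ_n − τ_data·x̄)/τ₀ = (-8.6937·0.127245 − 0.111397·-10.4) / 0.015848 = 0.052299/0.015848 ≈ 3.3.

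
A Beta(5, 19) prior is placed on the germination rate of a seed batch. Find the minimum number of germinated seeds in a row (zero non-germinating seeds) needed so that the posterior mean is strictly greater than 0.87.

After k germinated seeds and 0 non-germinating seeds the posterior is Beta(5+k, 19), with mean (5+k)/(5+19+k).
Set (5+k)/(24+k) > 0.87 and solve: k > (0.87·24 − 5)/(1 − 0.87) = 122.154.
The smallest integer exceeding 122.154 is 123, and checking k=123: (128)/(147) = 0.8707 > 0.87.

k = 123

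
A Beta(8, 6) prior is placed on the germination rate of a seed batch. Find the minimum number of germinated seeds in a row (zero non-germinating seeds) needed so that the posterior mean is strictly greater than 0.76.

After k germinated seeds and 0 non-germinating seeds the posterior is Beta(8+k, 6), with mean (8+k)/(8+6+k).
Set (8+k)/(14+k) > 0.76 and solve: k > (0.76·14 − 8)/(1 − 0.76) = 11.000.
The smallest integer exceeding 11.000 is 12.

k = 12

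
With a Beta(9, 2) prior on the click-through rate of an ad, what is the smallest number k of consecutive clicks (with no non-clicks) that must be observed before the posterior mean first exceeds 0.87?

After k clicks and 0 non-clicks the posterior is Beta(9+k, 2), with mean (9+k)/(9+2+k).
Set (9+k)/(11+k) > 0.87 and solve: k > (0.87·11 − 9)/(1 − 0.87) = 4.385.
The smallest integer exceeding 4.385 is 5.

k = 5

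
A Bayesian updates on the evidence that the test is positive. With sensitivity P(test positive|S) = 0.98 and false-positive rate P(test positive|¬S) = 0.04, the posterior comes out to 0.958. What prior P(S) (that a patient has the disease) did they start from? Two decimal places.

In odds form, posterior odds = prior odds × likelihood ratio, so prior odds = posterior odds ÷ LR.
Posterior odds = 0.958/(1−0.958) = 22.8095. LR = 0.98/0.04 = 24.5000.
Prior odds = 22.8095/24.5000 = 0.9310, so P(S) = 0.9310/(1+0.9310) ≈ 0.48.

P(S) = 0.48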